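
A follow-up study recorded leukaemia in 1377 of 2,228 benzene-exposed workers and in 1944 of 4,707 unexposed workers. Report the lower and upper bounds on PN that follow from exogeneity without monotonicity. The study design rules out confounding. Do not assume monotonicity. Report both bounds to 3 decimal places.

p₁ = P(outcome | exposed) = 1377/2228 = 0.61804
p₀ = P(outcome | unexposed) = 1944/4707 = 0.413
Under exogeneity alone the bounds on PN are max{0,(p₁−p₀)/p₁} ≤ PN ≤ min{1,(1−p₀)/p₁}.
  lower = (p₁ − p₀)/p₁ = 0.20504 / 0.61804 ≈ 0.3318
  upper = min{1, (1 − p₀)/p₁} = 0.587 / 0.61804 ≈ 0.9498

0.332 ≤ PN ≤ 0.950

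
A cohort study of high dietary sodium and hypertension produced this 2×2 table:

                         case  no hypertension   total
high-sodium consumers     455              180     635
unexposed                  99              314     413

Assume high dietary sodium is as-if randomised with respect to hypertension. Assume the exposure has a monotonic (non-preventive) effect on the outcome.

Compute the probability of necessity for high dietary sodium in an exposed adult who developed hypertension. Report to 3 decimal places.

p₁ = P(outcome | exposed) = 455/635 = 0.71654
p₀ = P(outcome | unexposed) = 99/413 = 0.23971
Under exogeneity and monotonicity, PN = (p₁ − p₀)/p₁.
PN = (0.71654 − 0.23971) / 0.71654 ≈ 0.6655

PN ≈ 0.665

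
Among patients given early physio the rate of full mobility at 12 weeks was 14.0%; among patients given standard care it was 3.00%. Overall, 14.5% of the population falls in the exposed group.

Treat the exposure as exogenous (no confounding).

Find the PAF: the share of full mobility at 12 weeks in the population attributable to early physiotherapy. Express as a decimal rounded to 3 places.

p₁ = 0.14, p₀ = 0.03.
Overall risk P(Y=1) = π·p₁ + (1−π)·p₀ = 0.145×0.14 + 0.855×0.03 = 0.04595.
Under exogeneity, PAF = [P(Y=1) − p₀] / P(Y=1).
PAF = (0.04595 − 0.03) / 0.04595 ≈ 0.3471

PAF ≈ 0.347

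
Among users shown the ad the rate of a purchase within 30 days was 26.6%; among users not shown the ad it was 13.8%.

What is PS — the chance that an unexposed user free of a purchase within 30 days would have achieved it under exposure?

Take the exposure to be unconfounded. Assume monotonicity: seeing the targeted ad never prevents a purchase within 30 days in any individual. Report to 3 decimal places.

p₁ = 0.266, p₀ = 0.138.
Under exogeneity and monotonicity, PS = (p₁ − p₀) / (1 − p₀).
PS = (0.266 − 0.138) / (1 − 0.138) = 0.128 / 0.862 ≈ 0.1485

PS ≈ 0.148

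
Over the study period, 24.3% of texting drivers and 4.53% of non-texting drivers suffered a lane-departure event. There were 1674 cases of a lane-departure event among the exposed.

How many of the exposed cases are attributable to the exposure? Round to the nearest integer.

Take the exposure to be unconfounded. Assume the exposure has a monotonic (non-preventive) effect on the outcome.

p₁ = 0.243, p₀ = 0.0453.
PN = (p₁ − p₀)/p₁ = (0.243 − 0.0453) / 0.243 ≈ 0.81358.
Attributable cases ≈ PN × (exposed cases) = 0.81358 × 1674 ≈ 1361.93.

about 1362 cases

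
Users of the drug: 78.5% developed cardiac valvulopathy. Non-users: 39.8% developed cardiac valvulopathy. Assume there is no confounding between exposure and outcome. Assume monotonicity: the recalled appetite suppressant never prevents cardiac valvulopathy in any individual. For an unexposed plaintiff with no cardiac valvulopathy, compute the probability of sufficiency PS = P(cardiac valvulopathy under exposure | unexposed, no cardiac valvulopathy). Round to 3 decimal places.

p₁ = 0.785, p₀ = 0.398.
Under exogeneity and monotonicity, PS = (p₁ − p₀) / (1 − p₀).
PS = (0.785 − 0.398) / (1 − 0.398) = 0.387 / 0.602 ≈ 0.6429

PS ≈ 0.643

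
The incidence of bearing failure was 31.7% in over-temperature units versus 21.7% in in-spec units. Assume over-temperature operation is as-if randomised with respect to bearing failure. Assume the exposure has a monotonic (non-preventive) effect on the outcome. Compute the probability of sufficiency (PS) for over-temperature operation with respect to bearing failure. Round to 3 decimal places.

PS ≈ 0.128

p₁ = 0.317, p₀ = 0.217.
Under exogeneity and monotonicity, PS = (p₁ − p₀) / (1 − p₀).
PS = (0.317 − 0.217) / (1 − 0.217) = 0.1 / 0.783 ≈ 0.1277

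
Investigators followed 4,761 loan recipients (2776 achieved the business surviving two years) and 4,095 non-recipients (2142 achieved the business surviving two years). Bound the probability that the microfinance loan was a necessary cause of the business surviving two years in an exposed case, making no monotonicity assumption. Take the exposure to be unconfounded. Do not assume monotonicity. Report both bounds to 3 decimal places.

p₁ = P(outcome | exposed) = 2776/4761 = 0.58307
p₀ = P(outcome | unexposed) = 2142/4095 = 0.52308
Under exogeneity alone the bounds on PN are max{0,(p₁−p₀)/p₁} ≤ PN ≤ min{1,(1−p₀)/p₁}.
  lower = (p₁ − p₀)/p₁ = 0.059994 / 0.58307 ≈ 0.1029
  upper = min{1, (1 − p₀)/p₁} = 0.47692 / 0.58307 ≈ 0.8180

0.103 ≤ PN ≤ 0.818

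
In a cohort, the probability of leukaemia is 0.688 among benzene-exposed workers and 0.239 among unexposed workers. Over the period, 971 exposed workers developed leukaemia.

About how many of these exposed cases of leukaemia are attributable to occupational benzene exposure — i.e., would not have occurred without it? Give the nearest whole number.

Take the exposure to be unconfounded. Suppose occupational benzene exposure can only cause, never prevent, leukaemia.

Let p₁ = 0.688, p₀ = 0.239.
PN = (p₁ − p₀)/p₁ = (0.688 − 0.239) / 0.688 ≈ 0.65262.
Attributable cases ≈ PN × (exposed cases) = 0.65262 × 971 ≈ 633.69.

about 634 cases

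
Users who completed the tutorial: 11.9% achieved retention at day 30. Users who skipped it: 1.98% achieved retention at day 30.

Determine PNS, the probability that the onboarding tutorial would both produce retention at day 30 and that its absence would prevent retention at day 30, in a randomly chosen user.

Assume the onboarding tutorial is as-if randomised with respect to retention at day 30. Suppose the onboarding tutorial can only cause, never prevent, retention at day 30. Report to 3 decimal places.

p₁ = 0.119, p₀ = 0.0198.
Under exogeneity and monotonicity, PNS = p₁ − p₀.
PNS = 0.119 − 0.0198 = 0.0992

PNS ≈ 0.099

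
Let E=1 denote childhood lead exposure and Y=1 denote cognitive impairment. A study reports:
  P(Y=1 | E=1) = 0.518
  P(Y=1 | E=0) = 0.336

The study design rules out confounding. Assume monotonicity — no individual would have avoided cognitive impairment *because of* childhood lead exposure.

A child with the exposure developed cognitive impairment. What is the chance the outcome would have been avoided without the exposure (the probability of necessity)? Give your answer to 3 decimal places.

Let p₁ = 0.518, p₀ = 0.336.
Under exogeneity and monotonicity, PN = (p₁ − p₀) / p₁.
PN = (0.518 − 0.336) / 0.518 = 0.182 / 0.518 ≈ 0.3514

PN ≈ 0.351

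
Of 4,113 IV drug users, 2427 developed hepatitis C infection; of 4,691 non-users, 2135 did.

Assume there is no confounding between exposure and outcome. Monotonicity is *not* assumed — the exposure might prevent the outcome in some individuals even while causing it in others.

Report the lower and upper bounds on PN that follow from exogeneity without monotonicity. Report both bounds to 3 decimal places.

0.229 ≤ PN ≤ 0.923

p₁ = P(outcome | exposed) = 2427/4113 = 0.59008
p₀ = P(outcome | unexposed) = 2135/4691 = 0.45513
Under exogeneity alone the bounds on PN are max{0,(p₁−p₀)/p₁} ≤ PN ≤ min{1,(1−p₀)/p₁}.
  lower = (p₁ − p₀)/p₁ = 0.13495 / 0.59008 ≈ 0.2287
  upper = min{1, (1 − p₀)/p₁} = 0.54487 / 0.59008 ≈ 0.9234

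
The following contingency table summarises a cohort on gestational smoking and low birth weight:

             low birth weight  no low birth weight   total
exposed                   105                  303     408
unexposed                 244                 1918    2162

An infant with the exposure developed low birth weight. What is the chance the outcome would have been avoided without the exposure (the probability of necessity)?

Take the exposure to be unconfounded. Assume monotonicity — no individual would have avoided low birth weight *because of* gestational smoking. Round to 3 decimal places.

PN ≈ 0.561

p₁ = P(outcome | exposed) = 105/408 = 0.25735
p₀ = P(outcome | unexposed) = 244/2162 = 0.11286
Under exogeneity and monotonicity, PN = (p₁ − p₀) / p₁.
PN = (0.25735 − 0.11286) / 0.25735 = 0.14449 / 0.25735 ≈ 0.5615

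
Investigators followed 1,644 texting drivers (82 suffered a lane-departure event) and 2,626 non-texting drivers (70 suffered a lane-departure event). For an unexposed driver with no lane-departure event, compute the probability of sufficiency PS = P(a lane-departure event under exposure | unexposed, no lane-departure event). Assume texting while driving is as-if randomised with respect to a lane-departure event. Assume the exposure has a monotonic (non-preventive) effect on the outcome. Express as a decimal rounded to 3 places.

PS ≈ 0.024

p₁ = P(outcome | exposed) = 82/1644 = 0.049878
p₀ = P(outcome | unexposed) = 70/2626 = 0.026657
Under exogeneity and monotonicity, PS = (p₁ − p₀) / (1 − p₀).
PS = (0.049878 − 0.026657) / (1 − 0.026657) = 0.023222 / 0.97334 ≈ 0.0239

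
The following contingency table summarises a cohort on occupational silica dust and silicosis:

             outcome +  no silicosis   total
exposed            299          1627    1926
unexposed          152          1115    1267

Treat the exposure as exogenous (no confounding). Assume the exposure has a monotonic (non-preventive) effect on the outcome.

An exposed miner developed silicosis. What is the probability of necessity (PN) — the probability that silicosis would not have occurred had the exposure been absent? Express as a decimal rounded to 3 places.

p₁ = P(outcome | exposed) = 299/1926 = 0.15524
p₀ = P(outcome | unexposed) = 152/1267 = 0.11997
Under exogeneity and monotonicity, PN = (p₁ − p₀)/p₁.
PN = (0.15524 − 0.11997) / 0.15524 ≈ 0.2272

PN ≈ 0.227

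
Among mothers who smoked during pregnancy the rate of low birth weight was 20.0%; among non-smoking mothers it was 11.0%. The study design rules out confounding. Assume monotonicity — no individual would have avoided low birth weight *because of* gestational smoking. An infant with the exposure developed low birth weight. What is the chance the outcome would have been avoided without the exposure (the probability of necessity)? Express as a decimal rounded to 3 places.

p₁ = 0.2, p₀ = 0.11.
Under exogeneity and monotonicity, PN = (p₁ − p₀) / p₁.
PN = (0.2 − 0.11) / 0.2 = 0.09 / 0.2 ≈ 0.4500

PN ≈ 0.450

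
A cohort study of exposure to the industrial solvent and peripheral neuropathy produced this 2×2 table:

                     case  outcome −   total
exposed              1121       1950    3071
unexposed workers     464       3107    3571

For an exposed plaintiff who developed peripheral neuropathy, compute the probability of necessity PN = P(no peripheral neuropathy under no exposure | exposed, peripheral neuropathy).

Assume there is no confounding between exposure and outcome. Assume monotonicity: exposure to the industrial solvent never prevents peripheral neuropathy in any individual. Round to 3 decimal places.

PN ≈ 0.644

p₁ = P(outcome | exposed) = 1121/3071 = 0.36503
p₀ = P(outcome | unexposed) = 464/3571 = 0.12994
Under exogeneity and monotonicity, PN = (p₁ − p₀)/p₁.
PN = (0.36503 − 0.12994) / 0.36503 ≈ 0.6440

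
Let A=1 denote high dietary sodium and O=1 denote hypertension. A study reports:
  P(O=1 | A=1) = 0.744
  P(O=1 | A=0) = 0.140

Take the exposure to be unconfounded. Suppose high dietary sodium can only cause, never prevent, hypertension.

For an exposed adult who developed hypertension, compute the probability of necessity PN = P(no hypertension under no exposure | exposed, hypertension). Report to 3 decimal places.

PN ≈ 0.812

Let p₁ = 0.744, p₀ = 0.14.
Under exogeneity and monotonicity, PN = (p₁ − p₀) / p₁.
PN = (0.744 − 0.14) / 0.744 = 0.604 / 0.744 ≈ 0.8118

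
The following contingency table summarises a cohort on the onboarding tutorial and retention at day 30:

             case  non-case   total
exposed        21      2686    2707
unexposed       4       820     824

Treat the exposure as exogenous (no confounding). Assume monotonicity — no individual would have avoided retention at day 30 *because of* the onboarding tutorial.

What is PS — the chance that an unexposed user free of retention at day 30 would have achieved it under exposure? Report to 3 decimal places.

p₁ = P(outcome | exposed) = 21/2707 = 0.0077577
p₀ = P(outcome | unexposed) = 4/824 = 0.0048544
Under exogeneity and monotonicity, PS = (p₁ − p₀) / (1 − p₀).
PS = (0.0077577 − 0.0048544) / (1 − 0.0048544) = 0.0029033 / 0.99515 ≈ 0.0029

PS ≈ 0.003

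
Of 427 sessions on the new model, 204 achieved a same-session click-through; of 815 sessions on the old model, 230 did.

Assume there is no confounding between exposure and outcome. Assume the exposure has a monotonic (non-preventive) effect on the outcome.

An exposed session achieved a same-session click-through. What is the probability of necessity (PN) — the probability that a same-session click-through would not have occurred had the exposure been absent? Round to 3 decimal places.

PN ≈ 0.409

p₁ = P(outcome | exposed) = 204/427 = 0.47775
p₀ = P(outcome | unexposed) = 230/815 = 0.28221
Under exogeneity and monotonicity, PN = (p₁ − p₀) / p₁.
PN = (0.47775 − 0.28221) / 0.47775 = 0.19554 / 0.47775 ≈ 0.4093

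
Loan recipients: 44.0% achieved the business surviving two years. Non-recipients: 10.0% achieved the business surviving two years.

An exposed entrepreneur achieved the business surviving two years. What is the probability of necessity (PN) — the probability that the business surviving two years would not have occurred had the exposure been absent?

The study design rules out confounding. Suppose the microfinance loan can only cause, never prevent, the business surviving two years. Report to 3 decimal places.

PN ≈ 0.773

p₁ = 0.44, p₀ = 0.1.
Under exogeneity and monotonicity, PN = (p₁ − p₀) / p₁.
PN = (0.44 − 0.1) / 0.44 = 0.34 / 0.44 ≈ 0.7727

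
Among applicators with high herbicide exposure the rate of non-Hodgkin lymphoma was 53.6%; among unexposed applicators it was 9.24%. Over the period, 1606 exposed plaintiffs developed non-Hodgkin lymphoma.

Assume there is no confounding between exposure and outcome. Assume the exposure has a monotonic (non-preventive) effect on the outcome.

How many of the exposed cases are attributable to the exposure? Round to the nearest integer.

about 1329 cases

p₁ = 0.536, p₀ = 0.0924.
PN = (p₁ − p₀)/p₁ = (0.536 − 0.0924) / 0.536 ≈ 0.82761.
Attributable cases ≈ PN × (exposed cases) = 0.82761 × 1606 ≈ 1329.14.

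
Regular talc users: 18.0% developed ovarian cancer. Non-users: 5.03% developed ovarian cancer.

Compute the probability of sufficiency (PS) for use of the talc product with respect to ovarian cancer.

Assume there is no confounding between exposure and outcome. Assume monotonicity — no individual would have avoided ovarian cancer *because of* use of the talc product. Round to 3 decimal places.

p₁ = 0.18, p₀ = 0.0503.
Under exogeneity and monotonicity, PS = (p₁ − p₀) / (1 − p₀).
PS = (0.18 − 0.0503) / (1 − 0.0503) = 0.1297 / 0.9497 ≈ 0.1366

PS ≈ 0.137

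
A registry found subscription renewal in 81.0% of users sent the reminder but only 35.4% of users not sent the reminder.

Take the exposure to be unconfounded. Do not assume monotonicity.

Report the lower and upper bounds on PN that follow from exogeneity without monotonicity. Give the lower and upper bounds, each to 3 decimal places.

0.563 ≤ PN ≤ 0.798

p₁ = 0.81, p₀ = 0.354.
Under exogeneity alone the bounds on PN are max{0,(p₁−p₀)/p₁} ≤ PN ≤ min{1,(1−p₀)/p₁}.
  lower = (p₁ − p₀)/p₁ = 0.456 / 0.81 ≈ 0.5630
  upper = min{1, (1 − p₀)/p₁} = 0.646 / 0.81 ≈ 0.7975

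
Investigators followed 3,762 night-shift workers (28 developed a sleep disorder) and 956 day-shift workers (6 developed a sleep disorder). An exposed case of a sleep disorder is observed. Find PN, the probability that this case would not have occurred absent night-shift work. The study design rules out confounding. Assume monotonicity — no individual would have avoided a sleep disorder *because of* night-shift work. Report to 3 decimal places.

p₁ = P(outcome | exposed) = 28/3762 = 0.0074428
p₀ = P(outcome | unexposed) = 6/956 = 0.0062762
Under exogeneity and monotonicity, PN = (p₁ − p₀) / p₁.
PN = (0.0074428 − 0.0062762) / 0.0074428 = 0.0011667 / 0.0074428 ≈ 0.1568

PN ≈ 0.157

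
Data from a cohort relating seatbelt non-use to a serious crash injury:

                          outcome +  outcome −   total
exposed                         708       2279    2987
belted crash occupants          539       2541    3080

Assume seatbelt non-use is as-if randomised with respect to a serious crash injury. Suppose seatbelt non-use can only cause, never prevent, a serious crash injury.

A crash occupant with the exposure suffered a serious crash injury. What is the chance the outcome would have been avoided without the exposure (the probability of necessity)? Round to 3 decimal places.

PN ≈ 0.262

p₁ = P(outcome | exposed) = 708/2987 = 0.23703
p₀ = P(outcome | unexposed) = 539/3080 = 0.175
Under exogeneity and monotonicity, PN = (p₁ − p₀)/p₁.
PN = (0.23703 − 0.175) / 0.23703 ≈ 0.2617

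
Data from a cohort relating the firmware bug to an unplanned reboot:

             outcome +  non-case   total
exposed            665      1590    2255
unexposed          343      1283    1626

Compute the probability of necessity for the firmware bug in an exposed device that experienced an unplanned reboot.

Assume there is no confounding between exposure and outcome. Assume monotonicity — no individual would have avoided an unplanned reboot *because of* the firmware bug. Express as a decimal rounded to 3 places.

PN ≈ 0.285

p₁ = P(outcome | exposed) = 665/2255 = 0.2949
p₀ = P(outcome | unexposed) = 343/1626 = 0.21095
Under exogeneity and monotonicity, PN = (p₁ − p₀) / p₁.
PN = (0.2949 − 0.21095) / 0.2949 = 0.083953 / 0.2949 ≈ 0.2847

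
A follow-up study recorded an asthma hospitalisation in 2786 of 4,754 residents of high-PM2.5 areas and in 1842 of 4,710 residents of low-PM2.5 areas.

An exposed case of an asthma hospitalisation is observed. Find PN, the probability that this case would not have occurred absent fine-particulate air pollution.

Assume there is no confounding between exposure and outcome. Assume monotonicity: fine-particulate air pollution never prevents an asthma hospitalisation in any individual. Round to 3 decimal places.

p₁ = P(outcome | exposed) = 2786/4754 = 0.58603
p₀ = P(outcome | unexposed) = 1842/4710 = 0.39108
Under exogeneity and monotonicity, PN = (p₁ − p₀) / p₁.
PN = (0.58603 − 0.39108) / 0.58603 = 0.19495 / 0.58603 ≈ 0.3327

PN ≈ 0.333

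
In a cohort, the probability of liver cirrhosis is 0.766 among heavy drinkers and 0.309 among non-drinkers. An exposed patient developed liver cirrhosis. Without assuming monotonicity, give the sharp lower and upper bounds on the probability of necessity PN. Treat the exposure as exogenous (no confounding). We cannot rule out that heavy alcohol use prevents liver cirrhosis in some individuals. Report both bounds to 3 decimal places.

Let p₁ = 0.766, p₀ = 0.309.
Under exogeneity alone the bounds on PN are max{0,(p₁−p₀)/p₁} ≤ PN ≤ min{1,(1−p₀)/p₁}.
  lower = (p₁ − p₀)/p₁ = 0.457 / 0.766 ≈ 0.5966
  upper = min{1, (1 − p₀)/p₁} = 0.691 / 0.766 ≈ 0.9021

0.597 ≤ PN ≤ 0.902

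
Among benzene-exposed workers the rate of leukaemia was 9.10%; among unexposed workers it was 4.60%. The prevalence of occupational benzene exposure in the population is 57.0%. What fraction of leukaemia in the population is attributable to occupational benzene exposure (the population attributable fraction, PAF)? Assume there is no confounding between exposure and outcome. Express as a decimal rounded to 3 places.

p₁ = 0.091, p₀ = 0.046.
Overall risk P(Y=1) = π·p₁ + (1−π)·p₀ = 0.57×0.091 + 0.43×0.046 = 0.07165.
Under exogeneity, PAF = [P(Y=1) − p₀] / P(Y=1).
PAF = (0.07165 − 0.046) / 0.07165 ≈ 0.3580

PAF ≈ 0.358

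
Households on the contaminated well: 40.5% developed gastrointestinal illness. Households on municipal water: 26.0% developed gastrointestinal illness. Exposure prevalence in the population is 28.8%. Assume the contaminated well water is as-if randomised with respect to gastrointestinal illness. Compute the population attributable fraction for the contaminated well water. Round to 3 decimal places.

p₁ = 0.405, p₀ = 0.26.
Overall risk P(Y=1) = π·p₁ + (1−π)·p₀ = 0.288×0.405 + 0.712×0.26 = 0.30176.
Under exogeneity, PAF = [P(Y=1) − p₀] / P(Y=1).
PAF = (0.30176 − 0.26) / 0.30176 ≈ 0.1384

PAF ≈ 0.138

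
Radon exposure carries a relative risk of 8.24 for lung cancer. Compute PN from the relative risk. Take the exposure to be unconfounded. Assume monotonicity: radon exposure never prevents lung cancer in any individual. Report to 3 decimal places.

PN ≈ 0.879

Under exogeneity and monotonicity, PN = (RR − 1) / RR = 1 − 1/RR.
PN = (8.24 − 1) / 8.24 = 7.24 / 8.24 ≈ 0.8786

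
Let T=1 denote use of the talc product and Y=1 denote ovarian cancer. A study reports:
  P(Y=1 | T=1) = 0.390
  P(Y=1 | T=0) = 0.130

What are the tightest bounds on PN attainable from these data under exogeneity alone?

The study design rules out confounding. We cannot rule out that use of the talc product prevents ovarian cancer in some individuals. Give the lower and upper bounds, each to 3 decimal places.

0.667 ≤ PN ≤ 1.000

Let p₁ = 0.39, p₀ = 0.13.
Under exogeneity alone the bounds on PN are max{0,(p₁−p₀)/p₁} ≤ PN ≤ min{1,(1−p₀)/p₁}.
  lower = (p₁ − p₀)/p₁ = 0.26 / 0.39 ≈ 0.6667
  upper = min{1, (1 − p₀)/p₁} = 0.87 / 0.39 ≈ 2.2308 → capped at 1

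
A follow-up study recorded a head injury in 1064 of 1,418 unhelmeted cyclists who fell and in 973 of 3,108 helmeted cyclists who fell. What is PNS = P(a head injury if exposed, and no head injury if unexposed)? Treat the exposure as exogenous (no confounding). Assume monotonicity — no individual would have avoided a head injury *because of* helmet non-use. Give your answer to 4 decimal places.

p₁ = P(outcome | exposed) = 1064/1418 = 0.75035
p₀ = P(outcome | unexposed) = 973/3108 = 0.31306
Under exogeneity and monotonicity, PNS = p₁ − p₀.
PNS = 0.75035 − 0.31306 = 0.43729

PNS ≈ 0.4373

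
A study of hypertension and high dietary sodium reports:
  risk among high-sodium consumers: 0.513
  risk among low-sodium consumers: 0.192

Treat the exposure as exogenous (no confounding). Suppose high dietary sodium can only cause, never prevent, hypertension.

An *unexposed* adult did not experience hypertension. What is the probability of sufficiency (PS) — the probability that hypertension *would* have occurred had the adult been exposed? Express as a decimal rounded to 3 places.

PS ≈ 0.397

Let p₁ = 0.513, p₀ = 0.192.
Under exogeneity and monotonicity, PS = (p₁ − p₀) / (1 − p₀).
PS = (0.513 − 0.192) / (1 − 0.192) = 0.321 / 0.808 ≈ 0.3973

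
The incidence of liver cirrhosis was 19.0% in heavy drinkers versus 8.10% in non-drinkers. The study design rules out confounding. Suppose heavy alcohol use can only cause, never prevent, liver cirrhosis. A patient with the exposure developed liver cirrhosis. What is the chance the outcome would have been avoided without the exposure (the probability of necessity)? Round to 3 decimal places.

PN ≈ 0.574

p₁ = 0.19, p₀ = 0.081.
Under exogeneity and monotonicity, PN = (p₁ − p₀) / p₁.
PN = (0.19 − 0.081) / 0.19 = 0.109 / 0.19 ≈ 0.5737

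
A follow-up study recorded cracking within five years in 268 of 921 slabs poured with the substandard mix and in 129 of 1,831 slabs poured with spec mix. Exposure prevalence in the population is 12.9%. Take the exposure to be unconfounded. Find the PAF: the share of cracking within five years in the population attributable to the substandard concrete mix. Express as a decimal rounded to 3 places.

p₁ = P(outcome | exposed) = 268/921 = 0.29099
p₀ = P(outcome | unexposed) = 129/1831 = 0.070453
Overall risk P(Y=1) = π·p₁ + (1−π)·p₀ = 0.129×0.29099 + 0.871×0.070453 = 0.098902.
Under exogeneity, PAF = [P(Y=1) − p₀] / P(Y=1).
PAF = (0.098902 − 0.070453) / 0.098902 ≈ 0.2876

PAF ≈ 0.288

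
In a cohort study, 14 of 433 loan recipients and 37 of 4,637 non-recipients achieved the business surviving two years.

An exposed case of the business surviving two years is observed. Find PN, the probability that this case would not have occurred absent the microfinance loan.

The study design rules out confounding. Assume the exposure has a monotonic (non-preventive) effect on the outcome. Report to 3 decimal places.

p₁ = P(outcome | exposed) = 14/433 = 0.032333
p₀ = P(outcome | unexposed) = 37/4637 = 0.0079793
Under exogeneity and monotonicity, PN = (p₁ − p₀) / p₁.
PN = (0.032333 − 0.0079793) / 0.032333 = 0.024353 / 0.032333 ≈ 0.7532

PN ≈ 0.753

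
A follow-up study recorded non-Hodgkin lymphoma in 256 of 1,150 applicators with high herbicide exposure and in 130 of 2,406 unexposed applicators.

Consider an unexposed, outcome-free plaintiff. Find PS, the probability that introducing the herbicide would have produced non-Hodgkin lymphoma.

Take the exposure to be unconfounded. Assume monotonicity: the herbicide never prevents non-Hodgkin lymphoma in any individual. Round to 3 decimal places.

PS ≈ 0.178

p₁ = P(outcome | exposed) = 256/1150 = 0.22261
p₀ = P(outcome | unexposed) = 130/2406 = 0.054032
Under exogeneity and monotonicity, PS = (p₁ − p₀) / (1 − p₀).
PS = (0.22261 − 0.054032) / (1 − 0.054032) = 0.16858 / 0.94597 ≈ 0.1782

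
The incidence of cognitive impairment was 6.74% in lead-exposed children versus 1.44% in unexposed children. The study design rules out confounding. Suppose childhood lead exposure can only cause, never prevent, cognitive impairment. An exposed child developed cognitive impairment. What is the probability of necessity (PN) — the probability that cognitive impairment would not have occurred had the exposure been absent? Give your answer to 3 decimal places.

p₁ = 0.0674, p₀ = 0.0144.
Under exogeneity and monotonicity, PN = (p₁ − p₀) / p₁.
PN = (0.0674 − 0.0144) / 0.0674 = 0.053 / 0.0674 ≈ 0.7864

PN ≈ 0.786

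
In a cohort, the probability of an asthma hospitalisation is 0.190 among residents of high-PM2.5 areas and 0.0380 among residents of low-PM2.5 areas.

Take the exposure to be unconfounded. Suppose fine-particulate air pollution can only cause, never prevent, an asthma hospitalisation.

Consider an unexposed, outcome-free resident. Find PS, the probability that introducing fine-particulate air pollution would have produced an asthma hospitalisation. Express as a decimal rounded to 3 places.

Let p₁ = 0.19, p₀ = 0.038.
Under exogeneity and monotonicity, PS = (p₁ − p₀) / (1 − p₀).
PS = (0.19 − 0.038) / (1 − 0.038) = 0.152 / 0.962 ≈ 0.1580

PS ≈ 0.158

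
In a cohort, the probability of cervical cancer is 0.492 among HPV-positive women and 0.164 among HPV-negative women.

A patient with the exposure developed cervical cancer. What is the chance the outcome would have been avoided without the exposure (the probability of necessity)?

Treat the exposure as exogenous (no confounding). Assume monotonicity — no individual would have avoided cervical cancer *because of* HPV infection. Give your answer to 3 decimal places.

Let p₁ = 0.492, p₀ = 0.164.
Under exogeneity and monotonicity, PN = (p₁ − p₀) / p₁.
PN = (0.492 − 0.164) / 0.492 = 0.328 / 0.492 ≈ 0.6667

PN ≈ 0.667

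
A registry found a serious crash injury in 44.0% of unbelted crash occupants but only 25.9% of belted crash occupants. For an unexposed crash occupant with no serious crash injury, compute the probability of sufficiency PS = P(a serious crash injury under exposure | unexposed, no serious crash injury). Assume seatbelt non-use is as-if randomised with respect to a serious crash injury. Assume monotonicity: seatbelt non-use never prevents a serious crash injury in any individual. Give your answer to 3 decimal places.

p₁ = 0.44, p₀ = 0.259.
Under exogeneity and monotonicity, PS = (p₁ − p₀) / (1 − p₀).
PS = (0.44 − 0.259) / (1 − 0.259) = 0.181 / 0.741 ≈ 0.2443

PS ≈ 0.244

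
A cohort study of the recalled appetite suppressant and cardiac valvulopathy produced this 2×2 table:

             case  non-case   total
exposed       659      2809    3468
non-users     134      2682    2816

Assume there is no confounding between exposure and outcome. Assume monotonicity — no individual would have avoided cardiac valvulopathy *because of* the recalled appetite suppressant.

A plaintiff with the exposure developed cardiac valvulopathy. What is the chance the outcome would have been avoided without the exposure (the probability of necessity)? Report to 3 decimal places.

p₁ = P(outcome | exposed) = 659/3468 = 0.19002
p₀ = P(outcome | unexposed) = 134/2816 = 0.047585
Under exogeneity and monotonicity, PN = (p₁ − p₀)/p₁.
PN = (0.19002 − 0.047585) / 0.19002 ≈ 0.7496

PN ≈ 0.750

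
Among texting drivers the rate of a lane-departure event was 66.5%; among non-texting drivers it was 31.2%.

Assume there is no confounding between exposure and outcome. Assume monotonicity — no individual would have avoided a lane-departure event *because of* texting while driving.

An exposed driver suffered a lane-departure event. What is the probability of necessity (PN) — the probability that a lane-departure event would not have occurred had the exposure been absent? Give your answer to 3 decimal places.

PN ≈ 0.531

p₁ = 0.665, p₀ = 0.312.
Under exogeneity and monotonicity, PN = (p₁ − p₀) / p₁.
PN = (0.665 − 0.312) / 0.665 = 0.353 / 0.665 ≈ 0.5308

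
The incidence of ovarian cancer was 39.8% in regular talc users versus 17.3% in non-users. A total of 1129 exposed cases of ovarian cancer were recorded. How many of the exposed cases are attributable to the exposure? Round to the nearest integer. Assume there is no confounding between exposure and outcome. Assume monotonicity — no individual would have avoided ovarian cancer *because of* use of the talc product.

p₁ = 0.398, p₀ = 0.173.
PN = (p₁ − p₀)/p₁ = (0.398 − 0.173) / 0.398 ≈ 0.56533.
Attributable cases ≈ PN × (exposed cases) = 0.56533 × 1129 ≈ 638.25.

about 638 cases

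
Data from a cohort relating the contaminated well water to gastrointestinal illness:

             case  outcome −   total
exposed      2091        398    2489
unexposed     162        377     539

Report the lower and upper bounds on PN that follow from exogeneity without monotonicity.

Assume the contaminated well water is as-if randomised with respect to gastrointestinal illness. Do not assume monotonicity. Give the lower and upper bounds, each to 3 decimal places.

0.642 ≤ PN ≤ 0.833

p₁ = P(outcome | exposed) = 2091/2489 = 0.8401
p₀ = P(outcome | unexposed) = 162/539 = 0.30056
Under exogeneity alone the bounds on PN are max{0,(p₁−p₀)/p₁} ≤ PN ≤ min{1,(1−p₀)/p₁}.
  lower = (p₁ − p₀)/p₁ = 0.53954 / 0.8401 ≈ 0.6422
  upper = min{1, (1 − p₀)/p₁} = 0.69944 / 0.8401 ≈ 0.8326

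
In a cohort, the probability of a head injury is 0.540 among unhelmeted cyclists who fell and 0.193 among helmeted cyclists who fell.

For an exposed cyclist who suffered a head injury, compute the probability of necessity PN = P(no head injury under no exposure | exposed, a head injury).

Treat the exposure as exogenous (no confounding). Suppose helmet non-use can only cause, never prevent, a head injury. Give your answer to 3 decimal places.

PN ≈ 0.643

Let p₁ = 0.54, p₀ = 0.193.
Under exogeneity and monotonicity, PN = (p₁ − p₀) / p₁.
PN = (0.54 − 0.193) / 0.54 = 0.347 / 0.54 ≈ 0.6426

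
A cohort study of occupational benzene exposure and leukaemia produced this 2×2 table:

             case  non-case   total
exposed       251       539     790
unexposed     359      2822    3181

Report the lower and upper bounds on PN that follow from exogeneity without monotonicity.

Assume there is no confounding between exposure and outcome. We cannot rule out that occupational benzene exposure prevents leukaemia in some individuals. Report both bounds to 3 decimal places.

0.645 ≤ PN ≤ 1.000

p₁ = P(outcome | exposed) = 251/790 = 0.31772
p₀ = P(outcome | unexposed) = 359/3181 = 0.11286
Under exogeneity alone the bounds on PN are max{0,(p₁−p₀)/p₁} ≤ PN ≤ min{1,(1−p₀)/p₁}.
  lower = (p₁ − p₀)/p₁ = 0.20486 / 0.31772 ≈ 0.6448
  upper = min{1, (1 − p₀)/p₁} = 0.88714 / 0.31772 ≈ 2.7922 → capped at 1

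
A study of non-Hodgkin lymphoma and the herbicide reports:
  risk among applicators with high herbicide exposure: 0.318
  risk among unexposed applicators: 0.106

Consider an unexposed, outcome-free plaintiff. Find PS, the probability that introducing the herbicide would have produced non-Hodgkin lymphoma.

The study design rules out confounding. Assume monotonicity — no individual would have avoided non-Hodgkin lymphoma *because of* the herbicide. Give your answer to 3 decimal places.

Let p₁ = 0.318, p₀ = 0.106.
Under exogeneity and monotonicity, PS = (p₁ − p₀) / (1 − p₀).
PS = (0.318 − 0.106) / (1 − 0.106) = 0.212 / 0.894 ≈ 0.2371

PS ≈ 0.237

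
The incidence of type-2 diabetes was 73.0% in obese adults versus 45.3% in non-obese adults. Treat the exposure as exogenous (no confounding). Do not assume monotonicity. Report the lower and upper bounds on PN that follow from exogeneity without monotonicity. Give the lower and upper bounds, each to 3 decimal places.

0.379 ≤ PN ≤ 0.749

p₁ = 0.73, p₀ = 0.453.
Under exogeneity alone the bounds on PN are max{0,(p₁−p₀)/p₁} ≤ PN ≤ min{1,(1−p₀)/p₁}.
  lower = (p₁ − p₀)/p₁ = 0.277 / 0.73 ≈ 0.3795
  upper = min{1, (1 − p₀)/p₁} = 0.547 / 0.73 ≈ 0.7493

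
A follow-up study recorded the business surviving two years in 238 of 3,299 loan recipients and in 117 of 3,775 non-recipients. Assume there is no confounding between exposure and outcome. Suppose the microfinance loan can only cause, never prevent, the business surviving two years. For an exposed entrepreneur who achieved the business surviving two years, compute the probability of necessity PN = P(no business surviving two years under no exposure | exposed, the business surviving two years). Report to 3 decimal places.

p₁ = P(outcome | exposed) = 238/3299 = 0.072143
p₀ = P(outcome | unexposed) = 117/3775 = 0.030993
Under exogeneity and monotonicity, PN = (p₁ − p₀) / p₁.
PN = (0.072143 − 0.030993) / 0.072143 = 0.04115 / 0.072143 ≈ 0.5704

PN ≈ 0.570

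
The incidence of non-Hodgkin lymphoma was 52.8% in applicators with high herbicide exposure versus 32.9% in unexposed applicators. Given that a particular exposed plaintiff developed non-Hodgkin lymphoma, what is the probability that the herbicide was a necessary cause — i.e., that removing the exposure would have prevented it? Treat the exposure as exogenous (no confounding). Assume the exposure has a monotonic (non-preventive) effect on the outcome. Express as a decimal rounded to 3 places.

PN ≈ 0.377

p₁ = 0.528, p₀ = 0.329.
Under exogeneity and monotonicity, PN = (p₁ − p₀) / p₁.
PN = (0.528 − 0.329) / 0.528 = 0.199 / 0.528 ≈ 0.3769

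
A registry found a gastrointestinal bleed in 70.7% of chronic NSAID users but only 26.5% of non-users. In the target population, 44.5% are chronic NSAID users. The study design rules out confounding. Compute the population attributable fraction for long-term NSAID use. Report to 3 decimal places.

p₁ = 0.707, p₀ = 0.265.
Overall risk P(Y=1) = π·p₁ + (1−π)·p₀ = 0.445×0.707 + 0.555×0.265 = 0.46169.
Under exogeneity, PAF = [P(Y=1) − p₀] / P(Y=1).
PAF = (0.46169 − 0.265) / 0.46169 ≈ 0.4260

PAF ≈ 0.426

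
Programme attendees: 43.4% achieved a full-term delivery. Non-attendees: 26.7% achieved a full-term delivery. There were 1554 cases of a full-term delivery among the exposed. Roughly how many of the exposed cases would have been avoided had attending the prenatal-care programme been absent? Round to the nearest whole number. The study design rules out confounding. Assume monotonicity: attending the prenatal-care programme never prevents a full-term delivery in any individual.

about 598 cases

p₁ = 0.434, p₀ = 0.267.
PN = (p₁ − p₀)/p₁ = (0.434 − 0.267) / 0.434 ≈ 0.38479.
Attributable cases ≈ PN × (exposed cases) = 0.38479 × 1554 ≈ 597.97.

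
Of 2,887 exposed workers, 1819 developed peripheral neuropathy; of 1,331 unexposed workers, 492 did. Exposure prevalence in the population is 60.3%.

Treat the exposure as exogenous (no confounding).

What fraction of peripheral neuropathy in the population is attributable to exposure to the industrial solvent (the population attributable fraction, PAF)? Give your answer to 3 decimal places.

PAF ≈ 0.298

p₁ = P(outcome | exposed) = 1819/2887 = 0.63007
p₀ = P(outcome | unexposed) = 492/1331 = 0.36965
Overall risk P(Y=1) = π·p₁ + (1−π)·p₀ = 0.603×0.63007 + 0.397×0.36965 = 0.52668.
Under exogeneity, PAF = [P(Y=1) − p₀] / P(Y=1).
PAF = (0.52668 − 0.36965) / 0.52668 ≈ 0.2982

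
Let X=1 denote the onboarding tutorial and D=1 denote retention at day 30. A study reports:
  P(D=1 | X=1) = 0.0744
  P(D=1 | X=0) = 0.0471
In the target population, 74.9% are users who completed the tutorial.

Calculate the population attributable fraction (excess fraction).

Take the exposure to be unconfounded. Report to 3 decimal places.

PAF ≈ 0.303

Let p₁ = 0.0744, p₀ = 0.0471.
Overall risk P(Y=1) = π·p₁ + (1−π)·p₀ = 0.749×0.0744 + 0.251×0.0471 = 0.067548.
Under exogeneity, PAF = [P(Y=1) − p₀] / P(Y=1).
PAF = (0.067548 − 0.0471) / 0.067548 ≈ 0.3027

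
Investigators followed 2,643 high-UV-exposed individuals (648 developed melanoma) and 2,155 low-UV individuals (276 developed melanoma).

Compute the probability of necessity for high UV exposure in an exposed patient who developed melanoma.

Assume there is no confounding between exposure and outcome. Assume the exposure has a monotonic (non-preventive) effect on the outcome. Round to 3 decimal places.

p₁ = P(outcome | exposed) = 648/2643 = 0.24518
p₀ = P(outcome | unexposed) = 276/2155 = 0.12807
Under exogeneity and monotonicity, PN = (p₁ − p₀) / p₁.
PN = (0.24518 − 0.12807) / 0.24518 = 0.1171 / 0.24518 ≈ 0.4776

PN ≈ 0.478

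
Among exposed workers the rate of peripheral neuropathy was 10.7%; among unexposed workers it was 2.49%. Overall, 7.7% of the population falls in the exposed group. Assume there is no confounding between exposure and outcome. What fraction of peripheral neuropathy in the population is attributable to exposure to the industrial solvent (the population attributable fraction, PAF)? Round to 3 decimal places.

PAF ≈ 0.202

p₁ = 0.107, p₀ = 0.0249.
Overall risk P(Y=1) = π·p₁ + (1−π)·p₀ = 0.077×0.107 + 0.923×0.0249 = 0.031222.
Under exogeneity, PAF = [P(Y=1) − p₀] / P(Y=1).
PAF = (0.031222 − 0.0249) / 0.031222 ≈ 0.2025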